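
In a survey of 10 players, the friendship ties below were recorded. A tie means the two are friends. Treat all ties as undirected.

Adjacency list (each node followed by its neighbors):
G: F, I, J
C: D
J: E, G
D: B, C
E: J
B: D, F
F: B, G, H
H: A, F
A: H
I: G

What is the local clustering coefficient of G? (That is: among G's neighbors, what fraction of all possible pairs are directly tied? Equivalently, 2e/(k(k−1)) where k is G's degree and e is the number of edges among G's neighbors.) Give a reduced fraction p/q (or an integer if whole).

G's neighbors: F, I, and J (k = 3).
Possible neighbor pairs: C(3,2) = 3. Edges among them: none → e = 0.
Clustering(G) = 0/3 = 0.

0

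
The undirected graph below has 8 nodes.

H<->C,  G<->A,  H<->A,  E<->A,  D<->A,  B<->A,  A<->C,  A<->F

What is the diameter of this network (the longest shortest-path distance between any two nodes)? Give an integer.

Eccentricity of each node (its greatest distance to any other): A:1, B:2, C:2, D:2, E:2, F:2, G:2, H:2.
The maximum eccentricity is 2, realized for instance by the pair C–B via C – A – B. So the diameter is 2.

2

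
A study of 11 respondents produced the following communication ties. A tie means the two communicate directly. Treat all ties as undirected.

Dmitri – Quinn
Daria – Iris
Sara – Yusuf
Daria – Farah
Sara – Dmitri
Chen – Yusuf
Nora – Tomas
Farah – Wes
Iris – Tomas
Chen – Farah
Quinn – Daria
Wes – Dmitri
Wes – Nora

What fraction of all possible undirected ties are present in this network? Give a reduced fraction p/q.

13/55

There are 13 edges and 11 nodes, so the maximum possible is C(11,2) = 55.
Density = 13/55.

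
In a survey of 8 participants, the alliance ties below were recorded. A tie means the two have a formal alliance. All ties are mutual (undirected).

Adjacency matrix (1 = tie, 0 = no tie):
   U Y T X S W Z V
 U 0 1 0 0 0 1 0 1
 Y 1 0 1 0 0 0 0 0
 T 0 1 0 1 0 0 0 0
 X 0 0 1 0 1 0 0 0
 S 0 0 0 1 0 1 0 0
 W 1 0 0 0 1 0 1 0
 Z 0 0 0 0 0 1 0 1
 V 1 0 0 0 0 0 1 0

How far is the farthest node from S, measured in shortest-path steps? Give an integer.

3

Distances from S: T:2, U:2, V:3, W:1, X:1, Y:3, Z:2.
The largest is 3 (to Y and V), so the eccentricity of S is 3.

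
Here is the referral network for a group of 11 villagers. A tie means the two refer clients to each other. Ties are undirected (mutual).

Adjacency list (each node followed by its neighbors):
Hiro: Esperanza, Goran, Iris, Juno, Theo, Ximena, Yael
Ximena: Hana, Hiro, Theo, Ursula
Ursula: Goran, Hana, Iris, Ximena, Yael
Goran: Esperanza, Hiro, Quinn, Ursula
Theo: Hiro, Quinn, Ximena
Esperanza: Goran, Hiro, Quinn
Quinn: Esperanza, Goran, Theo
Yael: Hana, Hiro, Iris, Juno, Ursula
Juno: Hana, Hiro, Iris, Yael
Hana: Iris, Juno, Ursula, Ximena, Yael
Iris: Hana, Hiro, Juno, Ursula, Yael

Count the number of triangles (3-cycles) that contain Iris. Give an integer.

Iris's neighbors: Hana, Hiro, Juno, Ursula, and Yael.
Neighbor pairs that are themselves tied: Iris–Hana–Juno; Iris–Hana–Ursula; Iris–Hana–Yael; Iris–Hiro–Juno; Iris–Hiro–Yael; Iris–Juno–Yael; Iris–Ursula–Yael. Each forms one triangle with Iris, for 7 in total.

7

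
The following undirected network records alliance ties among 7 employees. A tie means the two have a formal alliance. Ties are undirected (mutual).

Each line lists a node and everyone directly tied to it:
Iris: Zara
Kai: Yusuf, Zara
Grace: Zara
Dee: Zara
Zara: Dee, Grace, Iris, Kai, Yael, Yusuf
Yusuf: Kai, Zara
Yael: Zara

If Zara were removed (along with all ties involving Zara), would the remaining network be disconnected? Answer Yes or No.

Removing Zara leaves {Yael} with no path to {Kai and Yusuf}, so the network splits into 5 components. Zara is a cut vertex.

Yes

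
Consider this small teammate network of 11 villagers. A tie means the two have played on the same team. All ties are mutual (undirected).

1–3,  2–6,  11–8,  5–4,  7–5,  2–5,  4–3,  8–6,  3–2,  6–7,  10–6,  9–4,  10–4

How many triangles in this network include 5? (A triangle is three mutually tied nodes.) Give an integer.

5's neighbors are 2, 4, and 7, but none of them are tied to each other, so no triangle contains 5.

0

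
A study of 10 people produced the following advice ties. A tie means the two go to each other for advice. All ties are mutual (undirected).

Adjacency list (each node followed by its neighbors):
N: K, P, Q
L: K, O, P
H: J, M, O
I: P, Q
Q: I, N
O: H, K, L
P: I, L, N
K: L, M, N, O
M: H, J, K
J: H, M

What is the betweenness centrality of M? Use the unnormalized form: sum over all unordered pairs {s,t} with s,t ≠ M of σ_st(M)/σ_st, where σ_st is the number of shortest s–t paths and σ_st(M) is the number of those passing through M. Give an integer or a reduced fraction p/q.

77/12

Pairs whose geodesics pass through M — L–J: 1/2; P–J: 2/3; I–J: 3/4; Q–J: 1; Q–H: 1/2; N–J: 1; N–H: 1/2; K–J: 1; K–H: 1/2.
All other pairs contribute 0.
Summing the contributions gives betweenness(M) = 77/12.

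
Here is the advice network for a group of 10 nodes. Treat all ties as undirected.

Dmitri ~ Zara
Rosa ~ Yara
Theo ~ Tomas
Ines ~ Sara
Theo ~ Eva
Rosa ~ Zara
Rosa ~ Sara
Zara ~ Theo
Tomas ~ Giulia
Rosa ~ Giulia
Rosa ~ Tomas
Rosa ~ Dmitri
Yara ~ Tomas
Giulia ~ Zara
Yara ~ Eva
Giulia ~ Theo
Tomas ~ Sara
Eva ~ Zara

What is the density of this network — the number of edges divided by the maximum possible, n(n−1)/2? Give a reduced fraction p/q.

There are 18 edges and 10 nodes, so the maximum possible is C(10,2) = 45.
Density = 18/45 = 2/5.

2/5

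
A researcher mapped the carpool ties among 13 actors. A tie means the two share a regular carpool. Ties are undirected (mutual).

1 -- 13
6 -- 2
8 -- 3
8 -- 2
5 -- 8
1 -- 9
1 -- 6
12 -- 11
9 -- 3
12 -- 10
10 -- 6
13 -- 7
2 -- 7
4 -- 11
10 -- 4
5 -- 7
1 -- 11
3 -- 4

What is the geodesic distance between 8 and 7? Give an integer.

One shortest route is 8 – 2 – 7, which uses 2 edges, and 8 and 7 are not directly tied, so nothing shorter exists. So d(8,7) = 2.

2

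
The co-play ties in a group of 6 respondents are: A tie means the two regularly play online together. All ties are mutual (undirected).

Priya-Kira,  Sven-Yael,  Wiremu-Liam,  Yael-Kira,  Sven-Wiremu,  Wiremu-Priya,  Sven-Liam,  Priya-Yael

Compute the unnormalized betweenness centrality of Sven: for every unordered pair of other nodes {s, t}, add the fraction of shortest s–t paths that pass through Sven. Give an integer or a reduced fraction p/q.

Pairs whose geodesics pass through Sven — Kira–Liam: 1/2; Yael–Liam: 1; Yael–Wiremu: 1/2.
All other pairs contribute 0.
Summing the contributions gives betweenness(Sven) = 2.

2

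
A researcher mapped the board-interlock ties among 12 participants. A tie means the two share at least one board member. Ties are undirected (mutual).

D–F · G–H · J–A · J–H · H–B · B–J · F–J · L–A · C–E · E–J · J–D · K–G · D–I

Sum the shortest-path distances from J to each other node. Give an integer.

17

Distances from J: A:1, B:1, C:2, D:1, E:1, F:1, G:2, H:1, I:2, K:3, L:2.
Sum = 1 + 1 + 2 + 1 + 1 + 1 + 2 + 1 + 2 + 3 + 2 = 17.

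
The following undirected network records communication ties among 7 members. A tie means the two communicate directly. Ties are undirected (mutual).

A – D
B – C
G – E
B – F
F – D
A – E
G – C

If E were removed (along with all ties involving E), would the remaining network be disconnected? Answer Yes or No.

No

Even without E, every remaining node can still reach every other (the residual graph is connected), so E is not a cut vertex.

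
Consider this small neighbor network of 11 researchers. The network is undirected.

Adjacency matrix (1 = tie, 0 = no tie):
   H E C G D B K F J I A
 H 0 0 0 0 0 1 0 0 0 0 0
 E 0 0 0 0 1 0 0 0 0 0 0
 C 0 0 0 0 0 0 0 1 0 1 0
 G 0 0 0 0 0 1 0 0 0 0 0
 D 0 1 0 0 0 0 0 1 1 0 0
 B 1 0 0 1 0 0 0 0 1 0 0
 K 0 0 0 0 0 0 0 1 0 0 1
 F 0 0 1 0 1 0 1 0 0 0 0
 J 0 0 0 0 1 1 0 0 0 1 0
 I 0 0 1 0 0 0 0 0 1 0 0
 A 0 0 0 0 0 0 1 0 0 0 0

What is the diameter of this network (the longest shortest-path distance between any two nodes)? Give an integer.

Eccentricity of each node (its greatest distance to any other): A:6, B:5, C:4, D:3, E:4, F:4, G:6, H:6, I:4, J:4, K:5.
The maximum eccentricity is 6, realized for instance by the pair H–A via H – B – J – D – F – K – A. So the diameter is 6.

6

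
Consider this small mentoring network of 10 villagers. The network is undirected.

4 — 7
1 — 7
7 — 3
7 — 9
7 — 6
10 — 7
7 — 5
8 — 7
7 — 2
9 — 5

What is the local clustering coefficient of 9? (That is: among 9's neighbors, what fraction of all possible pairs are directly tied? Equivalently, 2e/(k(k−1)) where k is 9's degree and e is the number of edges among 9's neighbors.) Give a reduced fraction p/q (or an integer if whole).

9's neighbors: 5 and 7 (k = 2).
Possible neighbor pairs: C(2,2) = 1. Edges among them: 5–7 → e = 1.
Clustering(9) = 1/1.

1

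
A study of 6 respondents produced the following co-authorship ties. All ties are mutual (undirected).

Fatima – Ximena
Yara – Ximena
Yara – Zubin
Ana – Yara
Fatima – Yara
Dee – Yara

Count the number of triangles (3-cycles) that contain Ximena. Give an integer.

Ximena's neighbors: Fatima and Yara.
Neighbor pairs that are themselves tied: Ximena–Fatima–Yara. Each forms one triangle with Ximena, for 1 in total.

1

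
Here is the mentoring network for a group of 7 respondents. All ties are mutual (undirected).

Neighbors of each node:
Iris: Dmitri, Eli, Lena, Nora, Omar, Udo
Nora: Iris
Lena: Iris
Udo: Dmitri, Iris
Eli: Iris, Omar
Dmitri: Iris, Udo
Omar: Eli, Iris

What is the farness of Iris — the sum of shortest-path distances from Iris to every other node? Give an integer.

Distances from Iris: Dmitri:1, Eli:1, Lena:1, Nora:1, Omar:1, Udo:1.
Sum = 1 + 1 + 1 + 1 + 1 + 1 = 6.

6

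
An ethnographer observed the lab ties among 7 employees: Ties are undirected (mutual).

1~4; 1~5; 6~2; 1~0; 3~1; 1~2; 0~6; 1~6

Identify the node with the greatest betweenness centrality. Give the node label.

Unnormalized betweenness of each node: 0:0, 1:25/2, 2:0, 3:0, 4:0, 5:0, 6:1/2.
1 has the largest value, 25/2, making it the main broker — the node through which the most shortest paths run.

1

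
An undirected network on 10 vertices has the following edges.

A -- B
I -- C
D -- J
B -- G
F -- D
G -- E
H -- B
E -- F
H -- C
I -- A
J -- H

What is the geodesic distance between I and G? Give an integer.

3

One shortest route is I – A – B – G, which uses 3 edges, and at distance 2 from I we only reach {B, H}, which does not include G. So d(I,G) = 3.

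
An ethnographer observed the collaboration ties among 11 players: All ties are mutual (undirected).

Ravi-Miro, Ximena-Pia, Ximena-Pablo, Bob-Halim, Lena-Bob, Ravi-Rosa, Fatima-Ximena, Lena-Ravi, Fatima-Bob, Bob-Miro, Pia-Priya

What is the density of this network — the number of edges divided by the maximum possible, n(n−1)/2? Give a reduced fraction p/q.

There are 11 edges and 11 nodes, so the maximum possible is C(11,2) = 55.
Density = 11/55 = 1/5.

1/5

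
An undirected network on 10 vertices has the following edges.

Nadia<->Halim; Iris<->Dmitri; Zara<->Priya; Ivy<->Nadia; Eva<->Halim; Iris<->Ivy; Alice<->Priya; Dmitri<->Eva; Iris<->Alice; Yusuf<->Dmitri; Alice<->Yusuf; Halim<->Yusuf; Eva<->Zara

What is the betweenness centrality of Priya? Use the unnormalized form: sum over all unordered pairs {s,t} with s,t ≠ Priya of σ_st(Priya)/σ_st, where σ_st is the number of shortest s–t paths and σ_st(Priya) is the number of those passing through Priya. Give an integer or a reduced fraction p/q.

29/12

Pairs whose geodesics pass through Priya — Alice–Eva: 1/4; Alice–Zara: 1; Iris–Zara: 1/2; Ivy–Zara: 1/3; Yusuf–Zara: 1/3.
All other pairs contribute 0.
Summing the contributions gives betweenness(Priya) = 29/12.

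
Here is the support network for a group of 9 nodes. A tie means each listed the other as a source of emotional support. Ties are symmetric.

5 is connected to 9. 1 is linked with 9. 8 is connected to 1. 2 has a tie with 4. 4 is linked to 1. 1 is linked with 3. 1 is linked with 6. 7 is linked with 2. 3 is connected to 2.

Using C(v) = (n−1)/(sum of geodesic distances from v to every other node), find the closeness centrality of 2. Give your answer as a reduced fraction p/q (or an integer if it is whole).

Distances from 2: 1:2, 3:1, 4:1, 5:4, 6:3, 7:1, 8:3, 9:3. Sum = 18.
n = 9, so closeness = 8/18 = 4/9.

4/9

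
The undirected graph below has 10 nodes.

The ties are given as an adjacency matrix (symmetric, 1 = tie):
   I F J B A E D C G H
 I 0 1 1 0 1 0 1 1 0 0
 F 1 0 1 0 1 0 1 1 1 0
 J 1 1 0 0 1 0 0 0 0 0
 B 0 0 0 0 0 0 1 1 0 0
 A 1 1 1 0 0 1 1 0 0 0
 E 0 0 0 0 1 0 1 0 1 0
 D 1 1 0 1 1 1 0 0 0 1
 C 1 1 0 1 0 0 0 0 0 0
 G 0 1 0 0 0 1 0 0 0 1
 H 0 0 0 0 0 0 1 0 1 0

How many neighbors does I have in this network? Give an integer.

I is directly tied to A, C, D, F, and J. That is 5 neighbors, so the degree of I is 5.

5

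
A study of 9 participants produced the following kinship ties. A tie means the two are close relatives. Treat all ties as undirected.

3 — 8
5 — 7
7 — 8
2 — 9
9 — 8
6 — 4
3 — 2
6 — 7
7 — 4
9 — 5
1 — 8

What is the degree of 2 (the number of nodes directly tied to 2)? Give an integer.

2

2 is directly tied to 3 and 9. That is 2 neighbors, so the degree of 2 is 2.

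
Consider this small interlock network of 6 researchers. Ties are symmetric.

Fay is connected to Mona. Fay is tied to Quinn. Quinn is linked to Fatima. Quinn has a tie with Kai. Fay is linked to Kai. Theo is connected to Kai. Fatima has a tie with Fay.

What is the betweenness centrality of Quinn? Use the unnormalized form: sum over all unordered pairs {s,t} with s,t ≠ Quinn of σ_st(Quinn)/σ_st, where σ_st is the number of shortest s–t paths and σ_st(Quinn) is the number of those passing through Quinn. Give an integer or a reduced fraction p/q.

1

Pairs whose geodesics pass through Quinn — Kai–Fatima: 1/2; Fatima–Theo: 1/2.
All other pairs contribute 0.
Summing the contributions gives betweenness(Quinn) = 1.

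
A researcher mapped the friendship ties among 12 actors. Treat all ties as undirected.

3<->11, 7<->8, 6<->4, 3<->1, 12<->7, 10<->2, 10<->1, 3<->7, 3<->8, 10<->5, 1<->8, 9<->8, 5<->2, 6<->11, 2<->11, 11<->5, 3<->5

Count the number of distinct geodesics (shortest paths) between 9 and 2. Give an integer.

The shortest distance is 4. The length-4 paths are: 9–8–1–10–2; 9–8–3–5–2; 9–8–3–11–2.
That gives 3 distinct shortest paths.

3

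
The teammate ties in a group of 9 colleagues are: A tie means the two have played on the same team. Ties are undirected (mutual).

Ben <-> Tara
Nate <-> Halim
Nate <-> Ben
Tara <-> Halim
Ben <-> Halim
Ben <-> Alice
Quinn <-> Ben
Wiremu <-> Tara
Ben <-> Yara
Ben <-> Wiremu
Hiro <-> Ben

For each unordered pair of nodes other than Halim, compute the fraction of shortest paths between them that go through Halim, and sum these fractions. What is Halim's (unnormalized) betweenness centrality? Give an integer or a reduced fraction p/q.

Pairs whose geodesics pass through Halim — Tara–Nate: 1/2.
All other pairs contribute 0.
Summing the contributions gives betweenness(Halim) = 1/2.

1/2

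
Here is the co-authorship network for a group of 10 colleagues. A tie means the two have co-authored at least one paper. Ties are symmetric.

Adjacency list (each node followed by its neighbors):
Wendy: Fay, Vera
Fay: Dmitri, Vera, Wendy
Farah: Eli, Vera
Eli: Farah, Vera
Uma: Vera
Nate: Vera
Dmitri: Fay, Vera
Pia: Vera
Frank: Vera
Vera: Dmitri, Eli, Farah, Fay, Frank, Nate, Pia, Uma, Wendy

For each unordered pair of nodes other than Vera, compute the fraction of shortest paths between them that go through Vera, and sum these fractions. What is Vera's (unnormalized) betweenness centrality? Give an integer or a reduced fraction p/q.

65/2

Pairs whose geodesics pass through Vera — Eli–Dmitri: 1; Eli–Pia: 1; Eli–Nate: 1; Eli–Wendy: 1; Eli–Frank: 1; Eli–Uma: 1; Eli–Fay: 1; Dmitri–Pia: 1; Dmitri–Nate: 1; Dmitri–Wendy: 1/2; Dmitri–Frank: 1; Dmitri–Uma: 1; Dmitri–Farah: 1; Pia–Nate: 1 … (+19 more pairs).
All other pairs contribute 0.
Summing the contributions gives betweenness(Vera) = 65/2.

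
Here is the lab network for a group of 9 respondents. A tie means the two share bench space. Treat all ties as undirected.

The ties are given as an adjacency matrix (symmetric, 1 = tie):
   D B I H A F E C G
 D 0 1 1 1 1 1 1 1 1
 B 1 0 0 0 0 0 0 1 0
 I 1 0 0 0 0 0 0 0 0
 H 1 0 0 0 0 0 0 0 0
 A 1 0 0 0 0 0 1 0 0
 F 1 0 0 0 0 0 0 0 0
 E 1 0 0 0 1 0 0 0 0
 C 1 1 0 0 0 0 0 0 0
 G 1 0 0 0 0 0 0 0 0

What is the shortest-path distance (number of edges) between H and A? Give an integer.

2

One shortest route is H – D – A, which uses 2 edges, and H and A are not directly tied, so nothing shorter exists. So d(H,A) = 2.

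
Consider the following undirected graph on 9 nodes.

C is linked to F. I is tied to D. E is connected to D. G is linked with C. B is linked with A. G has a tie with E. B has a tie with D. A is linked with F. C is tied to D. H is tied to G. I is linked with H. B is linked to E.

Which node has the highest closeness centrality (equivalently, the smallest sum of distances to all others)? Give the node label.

Farness (sum of distances to all others) for each node — A:18, B:14, C:13, D:12, E:14, F:17, G:14, H:18, I:16.
The smallest farness is 12, for D, so D has the highest closeness.

D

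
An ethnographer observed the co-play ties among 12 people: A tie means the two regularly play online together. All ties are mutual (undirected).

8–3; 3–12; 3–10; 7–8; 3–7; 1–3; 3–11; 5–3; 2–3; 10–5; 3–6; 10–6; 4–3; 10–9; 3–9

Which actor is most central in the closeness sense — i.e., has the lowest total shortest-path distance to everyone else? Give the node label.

Farness (sum of distances to all others) for each node — 1:21, 2:21, 3:11, 4:21, 5:20, 6:20, 7:20, 8:20, 9:20, 10:18, 11:21, 12:21.
The smallest farness is 11, for 3, so 3 has the highest closeness.

3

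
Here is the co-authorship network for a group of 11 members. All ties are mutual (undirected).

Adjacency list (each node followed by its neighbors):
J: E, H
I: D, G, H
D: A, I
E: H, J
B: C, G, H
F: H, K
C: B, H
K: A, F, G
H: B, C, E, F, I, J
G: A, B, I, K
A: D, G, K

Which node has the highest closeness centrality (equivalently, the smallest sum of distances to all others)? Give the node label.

Farness (sum of distances to all others) for each node — A:23, B:18, C:21, D:23, E:23, F:19, G:18, H:15, I:17, J:23, K:20.
The smallest farness is 15, for H, so H has the highest closeness.

H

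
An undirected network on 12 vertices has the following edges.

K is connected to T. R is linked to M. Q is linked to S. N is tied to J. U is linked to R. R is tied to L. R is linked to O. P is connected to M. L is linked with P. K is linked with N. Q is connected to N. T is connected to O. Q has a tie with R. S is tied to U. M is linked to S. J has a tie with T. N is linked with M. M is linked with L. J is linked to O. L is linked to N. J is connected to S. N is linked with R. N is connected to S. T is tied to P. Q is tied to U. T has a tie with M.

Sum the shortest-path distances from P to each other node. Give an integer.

Distances from P: J:2, K:2, L:1, M:1, N:2, O:2, Q:3, R:2, S:2, T:1, U:3.
Sum = 2 + 2 + 1 + 1 + 2 + 2 + 3 + 2 + 2 + 1 + 3 = 21.

21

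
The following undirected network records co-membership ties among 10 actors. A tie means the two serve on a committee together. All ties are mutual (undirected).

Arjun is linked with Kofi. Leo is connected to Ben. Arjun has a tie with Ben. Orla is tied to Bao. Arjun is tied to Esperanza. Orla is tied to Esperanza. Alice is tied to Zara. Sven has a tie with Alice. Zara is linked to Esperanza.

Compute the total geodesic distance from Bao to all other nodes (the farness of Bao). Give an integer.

Distances from Bao: Alice:4, Arjun:3, Ben:4, Esperanza:2, Kofi:4, Leo:5, Orla:1, Sven:5, Zara:3.
Sum = 4 + 3 + 4 + 2 + 4 + 5 + 1 + 5 + 3 = 31.

31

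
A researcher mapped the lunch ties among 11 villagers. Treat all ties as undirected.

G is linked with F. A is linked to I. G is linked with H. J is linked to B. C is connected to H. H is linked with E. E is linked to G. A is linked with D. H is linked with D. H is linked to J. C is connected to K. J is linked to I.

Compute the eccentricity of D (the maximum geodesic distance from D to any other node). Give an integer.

3

Distances from D: A:1, B:3, C:2, E:2, F:3, G:2, H:1, I:2, J:2, K:3.
The largest is 3 (to F, B, and K), so the eccentricity of D is 3.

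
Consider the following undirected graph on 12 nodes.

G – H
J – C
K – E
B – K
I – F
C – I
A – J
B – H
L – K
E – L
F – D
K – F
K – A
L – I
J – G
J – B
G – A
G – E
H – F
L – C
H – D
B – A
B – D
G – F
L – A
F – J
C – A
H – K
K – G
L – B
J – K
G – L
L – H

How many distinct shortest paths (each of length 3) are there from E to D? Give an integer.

7

The shortest distance is 3. The length-3 paths are: E–L–B–D; E–K–B–D; E–K–F–D; E–G–F–D; E–L–H–D; E–K–H–D (and 1 more).
That gives 7 distinct shortest paths.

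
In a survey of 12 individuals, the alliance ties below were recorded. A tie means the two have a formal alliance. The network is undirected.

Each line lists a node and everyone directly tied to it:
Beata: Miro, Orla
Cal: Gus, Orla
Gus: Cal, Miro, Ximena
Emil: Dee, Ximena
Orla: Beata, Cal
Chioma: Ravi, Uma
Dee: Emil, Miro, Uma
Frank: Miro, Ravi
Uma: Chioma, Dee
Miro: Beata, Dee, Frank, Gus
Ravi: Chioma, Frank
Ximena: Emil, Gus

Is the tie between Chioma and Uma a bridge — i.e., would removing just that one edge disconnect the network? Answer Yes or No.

No

Even without that edge, Chioma still reaches Uma via Chioma – Ravi – Frank – Miro – Dee – Uma, so the network stays connected. Not a bridge.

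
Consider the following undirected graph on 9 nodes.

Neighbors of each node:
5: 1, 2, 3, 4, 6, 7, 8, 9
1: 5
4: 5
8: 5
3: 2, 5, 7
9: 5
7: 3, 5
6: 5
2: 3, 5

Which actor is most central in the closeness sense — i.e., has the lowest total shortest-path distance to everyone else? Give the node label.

Farness (sum of distances to all others) for each node — 1:15, 2:14, 3:13, 4:15, 5:8, 6:15, 7:14, 8:15, 9:15.
The smallest farness is 8, for 5, so 5 has the highest closeness.

5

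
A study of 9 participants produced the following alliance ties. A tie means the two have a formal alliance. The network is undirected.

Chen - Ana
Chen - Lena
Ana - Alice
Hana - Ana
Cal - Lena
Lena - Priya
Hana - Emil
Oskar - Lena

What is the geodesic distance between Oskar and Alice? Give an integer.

4

One shortest route is Oskar – Lena – Chen – Ana – Alice, which uses 4 edges, and at distance 3 from Oskar we only reach {Ana}, which does not include Alice. So d(Oskar,Alice) = 4.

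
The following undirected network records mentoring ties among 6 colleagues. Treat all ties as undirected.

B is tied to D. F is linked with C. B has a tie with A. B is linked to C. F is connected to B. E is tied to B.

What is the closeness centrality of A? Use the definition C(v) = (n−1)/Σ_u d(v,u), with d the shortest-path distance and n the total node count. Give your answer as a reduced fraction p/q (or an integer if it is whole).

Distances from A: B:1, C:2, D:2, E:2, F:2. Sum = 9.
n = 6, so closeness = 5/9.

5/9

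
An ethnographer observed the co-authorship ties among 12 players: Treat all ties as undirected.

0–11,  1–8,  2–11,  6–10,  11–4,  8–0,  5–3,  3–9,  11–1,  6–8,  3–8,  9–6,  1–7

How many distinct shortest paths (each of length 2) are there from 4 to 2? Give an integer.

The shortest distance is 2, and the only length-2 path is 4–11–2. So there is exactly 1 shortest path.

1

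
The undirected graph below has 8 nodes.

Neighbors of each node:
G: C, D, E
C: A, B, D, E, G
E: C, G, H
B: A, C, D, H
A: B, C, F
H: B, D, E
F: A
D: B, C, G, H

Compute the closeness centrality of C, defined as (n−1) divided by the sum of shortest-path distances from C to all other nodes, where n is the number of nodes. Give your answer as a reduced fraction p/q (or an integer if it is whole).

7/9

Distances from C: A:1, B:1, D:1, E:1, F:2, G:1, H:2. Sum = 9.
n = 8, so closeness = 7/9.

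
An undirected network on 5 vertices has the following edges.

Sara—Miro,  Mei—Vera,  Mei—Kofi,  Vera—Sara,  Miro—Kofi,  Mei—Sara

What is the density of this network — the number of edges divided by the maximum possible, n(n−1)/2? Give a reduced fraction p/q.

3/5

There are 6 edges and 5 nodes, so the maximum possible is C(5,2) = 10.
Density = 6/10 = 3/5.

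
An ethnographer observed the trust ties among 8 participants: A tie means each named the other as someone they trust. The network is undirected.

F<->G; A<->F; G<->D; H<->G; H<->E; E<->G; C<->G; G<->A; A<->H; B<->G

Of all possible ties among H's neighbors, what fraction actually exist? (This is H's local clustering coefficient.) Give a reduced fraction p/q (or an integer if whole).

H's neighbors: A, E, and G (k = 3).
Possible neighbor pairs: C(3,2) = 3. Edges among them: A–G, E–G → e = 2.
Clustering(H) = 2/3.

2/3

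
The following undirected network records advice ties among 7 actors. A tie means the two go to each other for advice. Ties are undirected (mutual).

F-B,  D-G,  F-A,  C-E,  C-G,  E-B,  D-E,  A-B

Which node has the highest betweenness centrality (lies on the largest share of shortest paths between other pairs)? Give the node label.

Unnormalized betweenness of each node: A:0, B:8, C:2, D:2, E:19/2, F:0, G:1/2.
E has the largest value, 19/2, making it the main broker — the node through which the most shortest paths run.

E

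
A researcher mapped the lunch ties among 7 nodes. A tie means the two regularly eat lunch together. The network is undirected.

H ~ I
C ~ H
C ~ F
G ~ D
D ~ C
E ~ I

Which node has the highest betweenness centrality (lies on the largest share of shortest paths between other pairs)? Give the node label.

C

Unnormalized betweenness of each node: C:11, D:5, E:0, F:0, G:0, H:8, I:5.
C has the largest value, 11, making it the main broker — the node through which the most shortest paths run.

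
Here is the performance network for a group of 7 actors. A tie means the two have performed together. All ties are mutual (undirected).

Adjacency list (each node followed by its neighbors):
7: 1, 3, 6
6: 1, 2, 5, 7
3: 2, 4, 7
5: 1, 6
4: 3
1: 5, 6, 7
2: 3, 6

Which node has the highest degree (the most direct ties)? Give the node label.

Degrees — 1:3, 2:2, 3:3, 4:1, 5:2, 6:4, 7:3.
The maximum is 4, attained only by 6.

6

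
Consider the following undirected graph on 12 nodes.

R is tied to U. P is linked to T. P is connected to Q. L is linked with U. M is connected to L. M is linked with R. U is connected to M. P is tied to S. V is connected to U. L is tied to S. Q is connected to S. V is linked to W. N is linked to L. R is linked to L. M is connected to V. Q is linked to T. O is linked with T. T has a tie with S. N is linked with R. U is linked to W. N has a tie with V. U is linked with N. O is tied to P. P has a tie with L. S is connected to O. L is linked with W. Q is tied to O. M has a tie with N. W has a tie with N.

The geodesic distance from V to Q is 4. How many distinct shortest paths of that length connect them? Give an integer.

8

The shortest distance is 4. The length-4 paths are: V–M–L–P–Q; V–U–L–P–Q; V–W–L–P–Q; V–N–L–P–Q; V–M–L–S–Q; V–U–L–S–Q (and 2 more).
That gives 8 distinct shortest paths.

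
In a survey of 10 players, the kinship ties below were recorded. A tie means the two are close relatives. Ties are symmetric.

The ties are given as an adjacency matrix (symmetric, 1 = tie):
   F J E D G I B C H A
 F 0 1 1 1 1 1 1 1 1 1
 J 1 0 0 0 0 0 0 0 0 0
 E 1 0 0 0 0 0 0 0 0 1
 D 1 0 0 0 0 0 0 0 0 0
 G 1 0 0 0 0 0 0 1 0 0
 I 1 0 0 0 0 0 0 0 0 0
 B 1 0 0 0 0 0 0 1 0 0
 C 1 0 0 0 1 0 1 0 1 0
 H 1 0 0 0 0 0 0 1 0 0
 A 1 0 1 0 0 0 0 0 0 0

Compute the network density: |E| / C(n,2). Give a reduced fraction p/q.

13/45

There are 13 edges and 10 nodes, so the maximum possible is C(10,2) = 45.
Density = 13/45.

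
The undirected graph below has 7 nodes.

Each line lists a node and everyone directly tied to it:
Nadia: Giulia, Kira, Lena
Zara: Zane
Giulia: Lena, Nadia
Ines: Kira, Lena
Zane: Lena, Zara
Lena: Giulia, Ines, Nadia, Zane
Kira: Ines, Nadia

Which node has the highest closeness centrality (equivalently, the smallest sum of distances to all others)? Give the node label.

Lena

Farness (sum of distances to all others) for each node — Giulia:11, Ines:11, Kira:13, Lena:8, Nadia:10, Zane:11, Zara:16.
The smallest farness is 8, for Lena, so Lena has the highest closeness.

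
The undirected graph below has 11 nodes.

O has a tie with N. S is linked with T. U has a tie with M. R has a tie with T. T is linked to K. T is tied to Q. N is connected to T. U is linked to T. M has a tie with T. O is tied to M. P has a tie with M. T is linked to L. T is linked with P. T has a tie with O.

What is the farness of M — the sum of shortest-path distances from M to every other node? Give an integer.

16

Distances from M: K:2, L:2, N:2, O:1, P:1, Q:2, R:2, S:2, T:1, U:1.
Sum = 2 + 2 + 2 + 1 + 1 + 2 + 2 + 2 + 1 + 1 = 16.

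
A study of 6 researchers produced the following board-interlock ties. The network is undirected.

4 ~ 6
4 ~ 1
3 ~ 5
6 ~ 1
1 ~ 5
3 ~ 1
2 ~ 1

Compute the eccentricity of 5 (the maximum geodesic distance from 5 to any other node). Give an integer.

Distances from 5: 1:1, 2:2, 3:1, 4:2, 6:2.
The largest is 2 (to 4, 2, and 6), so the eccentricity of 5 is 2.

2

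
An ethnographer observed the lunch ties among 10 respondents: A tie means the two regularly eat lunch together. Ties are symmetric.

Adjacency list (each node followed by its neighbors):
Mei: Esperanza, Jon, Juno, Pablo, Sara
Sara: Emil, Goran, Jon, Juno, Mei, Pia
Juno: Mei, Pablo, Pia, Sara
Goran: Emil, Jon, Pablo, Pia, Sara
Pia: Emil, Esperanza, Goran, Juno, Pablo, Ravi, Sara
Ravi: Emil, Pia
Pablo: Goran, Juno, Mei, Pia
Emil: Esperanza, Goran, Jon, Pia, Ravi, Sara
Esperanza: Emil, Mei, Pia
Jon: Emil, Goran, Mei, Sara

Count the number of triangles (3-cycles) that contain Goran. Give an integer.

6

Goran's neighbors: Emil, Jon, Pablo, Pia, and Sara.
Neighbor pairs that are themselves tied: Goran–Emil–Jon; Goran–Emil–Pia; Goran–Emil–Sara; Goran–Jon–Sara; Goran–Pablo–Pia; Goran–Pia–Sara. Each forms one triangle with Goran, for 6 in total.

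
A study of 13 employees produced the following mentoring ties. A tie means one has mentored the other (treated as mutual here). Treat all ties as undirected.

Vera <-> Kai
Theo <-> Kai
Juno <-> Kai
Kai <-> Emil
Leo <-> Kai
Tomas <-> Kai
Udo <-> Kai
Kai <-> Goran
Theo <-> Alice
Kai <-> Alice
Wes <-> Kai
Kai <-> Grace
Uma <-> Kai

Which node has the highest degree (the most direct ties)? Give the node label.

Degrees — Alice:2, Emil:1, Goran:1, Grace:1, Juno:1, Kai:12, Leo:1, Theo:2, Tomas:1, Udo:1, Uma:1, Vera:1, Wes:1.
The maximum is 12, attained only by Kai.

Kai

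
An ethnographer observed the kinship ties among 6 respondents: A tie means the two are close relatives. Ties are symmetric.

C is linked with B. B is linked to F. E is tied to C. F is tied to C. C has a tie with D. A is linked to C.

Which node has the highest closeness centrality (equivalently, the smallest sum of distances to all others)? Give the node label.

Farness (sum of distances to all others) for each node — A:9, B:8, C:5, D:9, E:9, F:8.
The smallest farness is 5, for C, so C has the highest closeness.

C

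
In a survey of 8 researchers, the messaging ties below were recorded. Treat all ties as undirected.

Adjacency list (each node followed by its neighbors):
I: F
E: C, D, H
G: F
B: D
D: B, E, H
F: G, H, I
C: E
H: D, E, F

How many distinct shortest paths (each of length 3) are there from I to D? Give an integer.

1

The shortest distance is 3, and the only length-3 path is I–F–H–D. So there is exactly 1 shortest path.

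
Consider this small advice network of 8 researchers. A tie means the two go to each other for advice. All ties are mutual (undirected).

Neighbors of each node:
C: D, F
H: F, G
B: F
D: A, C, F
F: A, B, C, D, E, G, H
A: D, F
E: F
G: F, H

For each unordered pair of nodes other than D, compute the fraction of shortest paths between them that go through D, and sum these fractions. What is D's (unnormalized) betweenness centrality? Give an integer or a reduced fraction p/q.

Pairs whose geodesics pass through D — C–A: 1/2.
All other pairs contribute 0.
Summing the contributions gives betweenness(D) = 1/2.

1/2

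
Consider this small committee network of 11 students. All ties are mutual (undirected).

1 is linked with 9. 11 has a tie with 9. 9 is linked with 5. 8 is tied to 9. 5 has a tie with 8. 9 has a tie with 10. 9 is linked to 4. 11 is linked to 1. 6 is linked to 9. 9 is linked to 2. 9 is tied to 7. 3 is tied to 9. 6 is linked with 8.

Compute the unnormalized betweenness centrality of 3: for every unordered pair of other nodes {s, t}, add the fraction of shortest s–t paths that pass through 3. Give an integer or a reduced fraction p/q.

0

No shortest path between any pair of other nodes passes through 3.
Summing the contributions gives betweenness(3) = 0.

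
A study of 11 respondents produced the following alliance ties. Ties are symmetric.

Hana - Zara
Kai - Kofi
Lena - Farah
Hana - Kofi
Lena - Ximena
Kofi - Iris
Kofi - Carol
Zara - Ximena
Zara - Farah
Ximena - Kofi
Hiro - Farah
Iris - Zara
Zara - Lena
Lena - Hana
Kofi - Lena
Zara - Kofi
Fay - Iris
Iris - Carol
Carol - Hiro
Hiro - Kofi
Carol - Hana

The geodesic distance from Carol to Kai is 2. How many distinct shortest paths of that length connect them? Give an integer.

1

The shortest distance is 2, and the only length-2 path is Carol–Kofi–Kai. So there is exactly 1 shortest path.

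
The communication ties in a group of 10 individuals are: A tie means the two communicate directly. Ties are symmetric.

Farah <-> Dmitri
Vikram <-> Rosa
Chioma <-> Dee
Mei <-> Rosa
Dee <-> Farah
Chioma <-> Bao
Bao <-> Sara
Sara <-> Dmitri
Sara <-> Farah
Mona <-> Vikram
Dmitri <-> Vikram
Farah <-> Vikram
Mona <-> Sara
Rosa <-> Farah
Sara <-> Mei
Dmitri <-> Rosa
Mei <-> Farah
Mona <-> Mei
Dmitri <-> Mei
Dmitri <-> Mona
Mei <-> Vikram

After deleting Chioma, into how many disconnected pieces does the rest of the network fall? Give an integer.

1

Chioma's neighbors (Bao and Dee) remain reachable from one another through other ties, so the rest of the network stays in one piece.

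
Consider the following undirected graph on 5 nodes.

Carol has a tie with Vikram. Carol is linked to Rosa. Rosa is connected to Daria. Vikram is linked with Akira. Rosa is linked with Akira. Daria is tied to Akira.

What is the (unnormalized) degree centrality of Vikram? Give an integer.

Vikram is directly tied to Akira and Carol. That is 2 neighbors, so the degree of Vikram is 2.

2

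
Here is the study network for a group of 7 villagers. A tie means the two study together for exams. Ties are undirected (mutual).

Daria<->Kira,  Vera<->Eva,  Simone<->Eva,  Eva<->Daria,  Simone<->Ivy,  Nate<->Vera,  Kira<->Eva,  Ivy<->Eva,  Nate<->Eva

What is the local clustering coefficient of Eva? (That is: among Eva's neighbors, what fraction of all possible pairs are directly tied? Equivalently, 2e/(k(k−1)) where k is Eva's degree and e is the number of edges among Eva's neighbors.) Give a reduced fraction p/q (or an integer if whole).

1/5

Eva's neighbors: Daria, Ivy, Kira, Nate, Simone, and Vera (k = 6).
Possible neighbor pairs: C(6,2) = 15. Edges among them: Daria–Kira, Ivy–Simone, Nate–Vera → e = 3.
Clustering(Eva) = 3/15 = 1/5.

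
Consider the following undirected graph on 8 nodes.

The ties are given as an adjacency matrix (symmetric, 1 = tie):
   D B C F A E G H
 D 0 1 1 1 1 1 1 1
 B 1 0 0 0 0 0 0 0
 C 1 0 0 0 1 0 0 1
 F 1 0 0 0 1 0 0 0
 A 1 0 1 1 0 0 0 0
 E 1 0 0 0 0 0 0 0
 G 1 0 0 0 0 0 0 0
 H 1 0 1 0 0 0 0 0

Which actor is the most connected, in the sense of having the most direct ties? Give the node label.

Degrees — A:3, B:1, C:3, D:7, E:1, F:2, G:1, H:2.
The maximum is 7, attained only by D.

D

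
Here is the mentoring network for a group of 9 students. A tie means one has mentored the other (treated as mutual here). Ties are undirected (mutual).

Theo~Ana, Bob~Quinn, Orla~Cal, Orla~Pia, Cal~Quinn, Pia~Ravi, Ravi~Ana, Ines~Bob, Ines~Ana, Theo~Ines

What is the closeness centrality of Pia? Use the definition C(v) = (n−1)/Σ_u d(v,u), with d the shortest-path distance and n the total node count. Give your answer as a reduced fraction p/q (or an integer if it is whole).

8/19

Distances from Pia: Ana:2, Bob:4, Cal:2, Ines:3, Orla:1, Quinn:3, Ravi:1, Theo:3. Sum = 19.
n = 9, so closeness = 8/19.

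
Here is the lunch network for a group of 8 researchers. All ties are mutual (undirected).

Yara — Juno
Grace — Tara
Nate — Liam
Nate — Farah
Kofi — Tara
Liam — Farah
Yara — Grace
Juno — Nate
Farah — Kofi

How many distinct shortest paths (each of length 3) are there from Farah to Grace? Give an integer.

1

The shortest distance is 3, and the only length-3 path is Farah–Kofi–Tara–Grace. So there is exactly 1 shortest path.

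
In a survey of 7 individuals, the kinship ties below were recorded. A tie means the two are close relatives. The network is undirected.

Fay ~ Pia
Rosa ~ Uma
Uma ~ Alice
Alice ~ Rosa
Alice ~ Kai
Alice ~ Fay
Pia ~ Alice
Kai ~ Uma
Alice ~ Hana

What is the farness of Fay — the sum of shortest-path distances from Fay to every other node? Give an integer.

Distances from Fay: Alice:1, Hana:2, Kai:2, Pia:1, Rosa:2, Uma:2.
Sum = 1 + 2 + 2 + 1 + 2 + 2 = 10.

10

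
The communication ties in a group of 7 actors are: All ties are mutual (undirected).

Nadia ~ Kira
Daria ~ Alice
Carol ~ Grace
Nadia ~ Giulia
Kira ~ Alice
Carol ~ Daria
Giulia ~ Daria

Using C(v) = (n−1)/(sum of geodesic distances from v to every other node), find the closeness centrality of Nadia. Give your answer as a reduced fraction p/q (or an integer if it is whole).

6/13

Distances from Nadia: Alice:2, Carol:3, Daria:2, Giulia:1, Grace:4, Kira:1. Sum = 13.
n = 7, so closeness = 6/13.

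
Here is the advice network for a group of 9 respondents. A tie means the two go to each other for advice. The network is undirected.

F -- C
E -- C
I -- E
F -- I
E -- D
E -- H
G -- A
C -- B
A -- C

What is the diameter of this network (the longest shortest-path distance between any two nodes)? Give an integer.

Eccentricity of each node (its greatest distance to any other): A:3, B:3, C:2, D:4, E:3, F:3, G:4, H:4, I:4.
The maximum eccentricity is 4, realized for instance by the pair G–D via G – A – C – E – D. So the diameter is 4.

4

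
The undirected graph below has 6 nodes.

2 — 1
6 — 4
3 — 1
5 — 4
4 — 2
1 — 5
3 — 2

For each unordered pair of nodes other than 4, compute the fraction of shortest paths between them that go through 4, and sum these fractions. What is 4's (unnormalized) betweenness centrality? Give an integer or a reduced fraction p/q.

Pairs whose geodesics pass through 4 — 6–5: 1; 6–3: 1; 6–2: 1; 6–1: 2/2; 5–2: 1/2.
All other pairs contribute 0.
Summing the contributions gives betweenness(4) = 9/2.

9/2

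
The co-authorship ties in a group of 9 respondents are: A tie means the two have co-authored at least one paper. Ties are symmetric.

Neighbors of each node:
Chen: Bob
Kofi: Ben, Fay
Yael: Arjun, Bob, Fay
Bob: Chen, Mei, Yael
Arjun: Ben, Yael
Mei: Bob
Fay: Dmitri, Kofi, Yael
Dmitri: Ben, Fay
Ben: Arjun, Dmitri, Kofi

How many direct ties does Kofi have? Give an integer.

Kofi is directly tied to Ben and Fay. That is 2 neighbors, so the degree of Kofi is 2.

2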